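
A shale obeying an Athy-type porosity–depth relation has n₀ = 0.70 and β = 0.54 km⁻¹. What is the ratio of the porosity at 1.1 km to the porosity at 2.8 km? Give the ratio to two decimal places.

2.50

n(d₁)/n(d₂) = e^(−β·d₁)/e^(−β·d₂) = e^{β(d₂−d₁)}
= exp(0.54 × 1.7) = exp(0.918) = 2.5043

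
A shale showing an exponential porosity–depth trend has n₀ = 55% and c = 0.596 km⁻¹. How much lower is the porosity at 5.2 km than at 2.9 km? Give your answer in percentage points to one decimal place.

7.3 percentage points

n(2.9) = 0.55·e^(−0.596×2.9) = 0.0977
n(5.2) = 0.55·e^(−0.596×5.2) = 0.0248
Δn = 0.0977 − 0.0248 = 0.0729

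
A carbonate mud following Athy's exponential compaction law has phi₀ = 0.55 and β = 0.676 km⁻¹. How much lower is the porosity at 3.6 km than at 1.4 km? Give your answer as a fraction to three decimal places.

0.165

phi(1.4) = 0.55·e^(−0.676×1.4) = 0.2135
phi(3.6) = 0.55·e^(−0.676×3.6) = 0.0482
Δphi = 0.2135 − 0.0482 = 0.1652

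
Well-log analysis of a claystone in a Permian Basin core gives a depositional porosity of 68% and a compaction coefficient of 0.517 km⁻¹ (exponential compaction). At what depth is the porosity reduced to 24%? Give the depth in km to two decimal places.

2.01 km

Invert Athy's law: z = ln(φ₀/φ) / β
z = ln(0.68/0.24) / 0.517 = ln(2.833) / 0.517 = 1.0415 / 0.517 = 2.014 km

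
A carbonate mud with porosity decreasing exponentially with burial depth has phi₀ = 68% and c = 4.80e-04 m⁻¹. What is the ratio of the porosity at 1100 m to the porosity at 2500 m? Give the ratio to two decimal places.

Working in km (1 km = 1000 m; c in km⁻¹ = c in m⁻¹ × 1000):
phi(Z₁)/phi(Z₂) = e^(−c·Z₁)/e^(−c·Z₂) = e^{c(Z₂−Z₁)}
= exp(0.48 × 1.4) = exp(0.672) = 1.9581

1.96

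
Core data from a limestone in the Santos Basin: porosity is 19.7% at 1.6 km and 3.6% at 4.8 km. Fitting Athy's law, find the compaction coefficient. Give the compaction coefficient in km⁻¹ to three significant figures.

0.531 km⁻¹

Athy: phi(d) = phi₀ e^(−kd) ⇒ phi₁/phi₂ = e^{k(d₂−d₁)} ⇒ k = ln(phi₁/phi₂)/(d₂−d₁)
k = ln(0.197/0.036) / (4.8 − 1.6) = ln(5.472) / 3.2 = 1.6997 / 3.2 = 0.5312 km⁻¹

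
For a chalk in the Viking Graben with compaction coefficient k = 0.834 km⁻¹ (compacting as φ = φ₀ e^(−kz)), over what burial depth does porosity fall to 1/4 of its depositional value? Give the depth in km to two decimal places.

1.66 km

φ/φ₀ = 1/4 ⇒ exp(−k·z) = 1/4 ⇒ z = ln(4) / k
z = 1.3863 / 0.834 = 1.662 km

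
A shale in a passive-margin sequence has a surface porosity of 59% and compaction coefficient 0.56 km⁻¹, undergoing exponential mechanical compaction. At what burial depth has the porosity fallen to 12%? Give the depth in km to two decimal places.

Invert Athy's law: d = ln(n₀/n) / k
d = ln(0.59/0.12) / 0.56 = ln(4.917) / 0.56 = 1.5926 / 0.56 = 2.844 km

2.84 km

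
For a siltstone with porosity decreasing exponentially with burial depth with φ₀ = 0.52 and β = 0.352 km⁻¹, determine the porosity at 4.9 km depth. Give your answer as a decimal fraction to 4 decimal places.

φ = φ₀·exp(−β·Z) = 0.52 × exp(−0.352 × 4.9) = 0.52 × exp(−1.725)
  = 0.52 × 0.1782 = 0.0927

0.0927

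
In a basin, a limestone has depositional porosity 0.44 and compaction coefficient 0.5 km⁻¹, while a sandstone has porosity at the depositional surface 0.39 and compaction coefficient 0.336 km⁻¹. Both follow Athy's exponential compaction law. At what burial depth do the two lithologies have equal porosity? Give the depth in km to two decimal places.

Set phi₀ₐ e^(−cₐz) = phi₀ᵦ e^(−cᵦz) ⇒ ln(phi₀ₐ/phi₀ᵦ) = (cₐ − cᵦ)·z
z = ln(0.44/0.39) / (0.5 − 0.336) = 0.1206 / 0.164 = 0.736 km

0.74 km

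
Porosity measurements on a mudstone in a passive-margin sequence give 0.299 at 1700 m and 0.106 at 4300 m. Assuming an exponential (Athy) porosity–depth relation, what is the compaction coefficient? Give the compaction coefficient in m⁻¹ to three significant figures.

0.000399 m⁻¹

Working in km (1 km = 1000 m; β in km⁻¹ = β in m⁻¹ × 1000):
Athy: phi(Z) = phi₀ e^(−βZ) ⇒ phi₁/phi₂ = e^{β(Z₂−Z₁)} ⇒ β = ln(phi₁/phi₂)/(Z₂−Z₁)
β = ln(0.299/0.106) / (4.3 − 1.7) = ln(2.821) / 2.6 = 1.0370 / 2.6 = 0.3988 km⁻¹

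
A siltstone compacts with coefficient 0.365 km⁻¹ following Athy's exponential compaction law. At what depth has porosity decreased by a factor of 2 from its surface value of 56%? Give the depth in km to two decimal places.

phi/phi₀ = 1/2 ⇒ exp(−β·z) = 1/2 ⇒ z = ln(2) / β
z = 0.6931 / 0.365 = 1.899 km

1.90 km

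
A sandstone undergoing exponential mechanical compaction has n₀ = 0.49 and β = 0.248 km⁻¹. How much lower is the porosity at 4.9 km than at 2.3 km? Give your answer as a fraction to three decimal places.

0.132

n(2.3) = 0.49·e^(−0.248×2.3) = 0.2770
n(4.9) = 0.49·e^(−0.248×4.9) = 0.1454
Δn = 0.2770 − 0.1454 = 0.1316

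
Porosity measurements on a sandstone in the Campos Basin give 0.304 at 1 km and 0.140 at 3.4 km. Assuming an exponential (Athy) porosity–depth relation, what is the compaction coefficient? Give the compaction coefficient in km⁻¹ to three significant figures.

Athy: phi(z) = phi₀ e^(−kz) ⇒ phi₁/phi₂ = e^{k(z₂−z₁)} ⇒ k = ln(phi₁/phi₂)/(z₂−z₁)
k = ln(0.304/0.14) / (3.4 − 1) = ln(2.171) / 2.4 = 0.7754 / 2.4 = 0.3231 km⁻¹

0.323 km⁻¹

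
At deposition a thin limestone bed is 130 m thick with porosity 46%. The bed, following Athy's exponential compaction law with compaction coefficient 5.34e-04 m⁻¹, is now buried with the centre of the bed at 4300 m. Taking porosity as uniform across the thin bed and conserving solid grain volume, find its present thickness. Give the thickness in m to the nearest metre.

74 m

Working in km (1 km = 1000 m; k in km⁻¹ = k in m⁻¹ × 1000):
Porosity at 4.3 km: φ = 0.46·exp(−0.534×4.3) = 0.0463
Solid-volume conservation: h(1−φ) = h₀(1−φ₀) ⇒ h = h₀·(1−φ₀)/(1−φ)
h = 0.13 × (1 − 0.46)/(1 − 0.0463) = 0.13 × 0.5662 = 0.0736 km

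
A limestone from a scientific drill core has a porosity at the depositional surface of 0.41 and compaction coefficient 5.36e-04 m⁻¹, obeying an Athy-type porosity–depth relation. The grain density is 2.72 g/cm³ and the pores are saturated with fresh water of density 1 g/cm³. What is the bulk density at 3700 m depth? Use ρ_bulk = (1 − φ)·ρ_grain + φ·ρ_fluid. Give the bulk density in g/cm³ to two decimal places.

Working in km (1 km = 1000 m; c in km⁻¹ = c in m⁻¹ × 1000):
Porosity at depth: φ = 0.41·exp(−0.536×3.7) = 0.41×0.1376 = 0.0564
Bulk density: ρ_b = (1−φ)ρ_g + φ·ρ_f = 0.9436×2.72 + 0.0564×1
       = 2.567 + 0.056 = 2.623 g/cm³

2.62 g/cm³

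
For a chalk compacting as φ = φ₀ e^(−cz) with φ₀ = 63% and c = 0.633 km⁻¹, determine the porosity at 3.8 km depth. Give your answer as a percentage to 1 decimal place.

φ = φ₀·exp(−c·z) = 0.63 × exp(−0.633 × 3.8) = 0.63 × exp(−2.405)
  = 0.63 × 0.0902 = 0.0568

5.7%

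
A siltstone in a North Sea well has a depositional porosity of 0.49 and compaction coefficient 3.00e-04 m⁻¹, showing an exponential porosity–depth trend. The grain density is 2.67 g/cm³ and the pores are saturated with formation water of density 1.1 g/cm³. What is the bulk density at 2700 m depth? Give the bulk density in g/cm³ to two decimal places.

2.33 g/cm³

Working in km (1 km = 1000 m; k in km⁻¹ = k in m⁻¹ × 1000):
Porosity at depth: φ = 0.49·exp(−0.3×2.7) = 0.49×0.4449 = 0.2180
Bulk density: ρ_b = (1−φ)ρ_g + φ·ρ_f = 0.7820×2.67 + 0.2180×1.1
       = 2.088 + 0.240 = 2.328 g/cm³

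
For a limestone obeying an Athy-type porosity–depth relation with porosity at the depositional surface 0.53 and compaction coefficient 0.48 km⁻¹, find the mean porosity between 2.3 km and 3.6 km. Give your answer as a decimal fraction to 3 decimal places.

⟨φ⟩ = (1/(d₂−d₁)) ∫ φ₀ e^(−βd) dd = φ₀·(e^(−β·d₁) − e^(−β·d₂)) / (β·(d₂−d₁))
e^(−0.48×2.3) = 0.3315; e^(−0.48×3.6) = 0.1776
⟨φ⟩ = 0.53 × (0.3315 − 0.1776) / (0.48 × 1.3) = 0.53 × 0.2466 = 0.1307

0.131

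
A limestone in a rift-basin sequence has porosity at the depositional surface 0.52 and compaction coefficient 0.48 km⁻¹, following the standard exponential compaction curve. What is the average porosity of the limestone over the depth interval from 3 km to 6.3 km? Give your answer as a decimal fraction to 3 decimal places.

0.062

⟨phi⟩ = (1/(d₂−d₁)) ∫ phi₀ e^(−cd) dd = phi₀·(e^(−c·d₁) − e^(−c·d₂)) / (c·(d₂−d₁))
e^(−0.48×3) = 0.2369; e^(−0.48×6.3) = 0.0486
⟨phi⟩ = 0.52 × (0.2369 − 0.0486) / (0.48 × 3.3) = 0.52 × 0.1189 = 0.0618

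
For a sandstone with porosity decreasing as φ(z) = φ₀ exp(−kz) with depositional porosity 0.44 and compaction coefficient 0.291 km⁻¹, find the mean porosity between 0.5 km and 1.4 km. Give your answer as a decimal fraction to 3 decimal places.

⟨φ⟩ = (1/(z₂−z₁)) ∫ φ₀ e^(−kz) dz = φ₀·(e^(−k·z₁) − e^(−k·z₂)) / (k·(z₂−z₁))
e^(−0.291×0.5) = 0.8646; e^(−0.291×1.4) = 0.6654
⟨φ⟩ = 0.44 × (0.8646 − 0.6654) / (0.291 × 0.9) = 0.44 × 0.7606 = 0.3347

0.335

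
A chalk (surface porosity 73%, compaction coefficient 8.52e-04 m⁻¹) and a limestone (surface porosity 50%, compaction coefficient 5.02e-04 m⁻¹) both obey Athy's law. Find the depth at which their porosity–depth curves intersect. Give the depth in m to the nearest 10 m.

Working in km (1 km = 1000 m; β in km⁻¹ = β in m⁻¹ × 1000):
Set φ₀ₐ e^(−βₐz) = φ₀ᵦ e^(−βᵦz) ⇒ ln(φ₀ₐ/φ₀ᵦ) = (βₐ − βᵦ)·z
z = ln(0.73/0.5) / (0.852 − 0.502) = 0.3784 / 0.35 = 1.081 km

1080 m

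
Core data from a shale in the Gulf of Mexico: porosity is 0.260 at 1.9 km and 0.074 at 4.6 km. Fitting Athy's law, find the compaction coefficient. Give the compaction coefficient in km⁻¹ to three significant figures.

Athy: φ(z) = φ₀ e^(−βz) ⇒ φ₁/φ₂ = e^{β(z₂−z₁)} ⇒ β = ln(φ₁/φ₂)/(z₂−z₁)
β = ln(0.26/0.074) / (4.6 − 1.9) = ln(3.514) / 2.7 = 1.2566 / 2.7 = 0.4654 km⁻¹

0.465 km⁻¹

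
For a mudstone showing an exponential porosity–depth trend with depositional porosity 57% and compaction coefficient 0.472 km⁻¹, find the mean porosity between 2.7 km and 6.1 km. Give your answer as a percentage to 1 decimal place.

⟨φ⟩ = (1/(z₂−z₁)) ∫ φ₀ e^(−βz) dz = φ₀·(e^(−β·z₁) − e^(−β·z₂)) / (β·(z₂−z₁))
e^(−0.472×2.7) = 0.2796; e^(−0.472×6.1) = 0.0562
⟨φ⟩ = 0.57 × (0.2796 − 0.0562) / (0.472 × 3.4) = 0.57 × 0.1392 = 0.0794

7.9%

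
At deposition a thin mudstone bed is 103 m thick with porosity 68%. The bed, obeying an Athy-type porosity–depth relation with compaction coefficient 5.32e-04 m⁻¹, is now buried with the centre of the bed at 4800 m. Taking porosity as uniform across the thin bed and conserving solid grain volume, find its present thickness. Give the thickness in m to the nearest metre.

Working in km (1 km = 1000 m; k in km⁻¹ = k in m⁻¹ × 1000):
Porosity at 4.8 km: phi = 0.68·exp(−0.532×4.8) = 0.0529
Solid-volume conservation: h(1−phi) = h₀(1−phi₀) ⇒ h = h₀·(1−phi₀)/(1−phi)
h = 0.103 × (1 − 0.68)/(1 − 0.0529) = 0.103 × 0.3379 = 0.0348 km

35 m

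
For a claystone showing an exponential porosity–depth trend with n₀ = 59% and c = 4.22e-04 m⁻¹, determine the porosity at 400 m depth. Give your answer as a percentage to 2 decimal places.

49.84%

Working in km (1 km = 1000 m; c in km⁻¹ = c in m⁻¹ × 1000):
n = n₀·exp(−c·d) = 0.59 × exp(−0.422 × 0.4) = 0.59 × exp(−0.1688)
  = 0.59 × 0.8447 = 0.4984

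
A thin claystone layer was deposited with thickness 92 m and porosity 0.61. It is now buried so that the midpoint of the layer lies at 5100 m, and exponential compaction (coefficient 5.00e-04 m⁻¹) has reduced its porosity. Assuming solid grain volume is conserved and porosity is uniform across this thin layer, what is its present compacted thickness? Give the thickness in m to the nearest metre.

Working in km (1 km = 1000 m; β in km⁻¹ = β in m⁻¹ × 1000):
Porosity at 5.1 km: phi = 0.61·exp(−0.5×5.1) = 0.0476
Solid-volume conservation: h(1−phi) = h₀(1−phi₀) ⇒ h = h₀·(1−phi₀)/(1−phi)
h = 0.092 × (1 − 0.61)/(1 − 0.0476) = 0.092 × 0.4095 = 0.0377 km

38 m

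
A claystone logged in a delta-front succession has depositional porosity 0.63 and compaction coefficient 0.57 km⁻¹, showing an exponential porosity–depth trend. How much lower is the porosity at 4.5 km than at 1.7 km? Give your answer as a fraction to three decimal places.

0.191

φ(1.7) = 0.63·e^(−0.57×1.7) = 0.2391
φ(4.5) = 0.63·e^(−0.57×4.5) = 0.0485
Δφ = 0.2391 − 0.0485 = 0.1906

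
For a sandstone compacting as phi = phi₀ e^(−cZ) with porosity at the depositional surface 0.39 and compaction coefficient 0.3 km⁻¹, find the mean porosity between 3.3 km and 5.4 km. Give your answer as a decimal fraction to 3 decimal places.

0.108

⟨phi⟩ = (1/(Z₂−Z₁)) ∫ phi₀ e^(−cZ) dZ = phi₀·(e^(−c·Z₁) − e^(−c·Z₂)) / (c·(Z₂−Z₁))
e^(−0.3×3.3) = 0.3716; e^(−0.3×5.4) = 0.1979
⟨phi⟩ = 0.39 × (0.3716 − 0.1979) / (0.3 × 2.1) = 0.39 × 0.2757 = 0.1075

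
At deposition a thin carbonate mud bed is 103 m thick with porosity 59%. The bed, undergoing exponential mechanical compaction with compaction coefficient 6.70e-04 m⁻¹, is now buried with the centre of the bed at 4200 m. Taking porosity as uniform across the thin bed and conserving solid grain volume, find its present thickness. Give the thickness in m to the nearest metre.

44 m

Working in km (1 km = 1000 m; β in km⁻¹ = β in m⁻¹ × 1000):
Porosity at 4.2 km: n = 0.59·exp(−0.67×4.2) = 0.0354
Solid-volume conservation: h(1−n) = h₀(1−n₀) ⇒ h = h₀·(1−n₀)/(1−n)
h = 0.103 × (1 − 0.59)/(1 − 0.0354) = 0.103 × 0.4250 = 0.0438 km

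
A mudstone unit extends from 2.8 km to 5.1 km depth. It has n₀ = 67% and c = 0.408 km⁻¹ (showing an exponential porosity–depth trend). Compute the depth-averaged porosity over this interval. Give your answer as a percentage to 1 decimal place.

⟨n⟩ = (1/(Z₂−Z₁)) ∫ n₀ e^(−cZ) dZ = n₀·(e^(−c·Z₁) − e^(−c·Z₂)) / (c·(Z₂−Z₁))
e^(−0.408×2.8) = 0.3191; e^(−0.408×5.1) = 0.1248
⟨n⟩ = 0.67 × (0.3191 − 0.1248) / (0.408 × 2.3) = 0.67 × 0.2070 = 0.1387

13.9%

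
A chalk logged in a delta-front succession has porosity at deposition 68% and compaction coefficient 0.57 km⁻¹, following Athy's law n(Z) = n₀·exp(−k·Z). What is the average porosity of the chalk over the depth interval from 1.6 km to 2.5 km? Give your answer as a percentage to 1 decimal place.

⟨n⟩ = (1/(Z₂−Z₁)) ∫ n₀ e^(−kZ) dZ = n₀·(e^(−k·Z₁) − e^(−k·Z₂)) / (k·(Z₂−Z₁))
e^(−0.57×1.6) = 0.4017; e^(−0.57×2.5) = 0.2405
⟨n⟩ = 0.68 × (0.4017 − 0.2405) / (0.57 × 0.9) = 0.68 × 0.3143 = 0.2137

21.4%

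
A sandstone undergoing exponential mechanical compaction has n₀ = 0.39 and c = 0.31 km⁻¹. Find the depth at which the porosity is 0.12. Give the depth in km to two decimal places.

Invert Athy's law: d = ln(n₀/n) / c
d = ln(0.39/0.12) / 0.31 = ln(3.25) / 0.31 = 1.1787 / 0.31 = 3.802 km

3.80 km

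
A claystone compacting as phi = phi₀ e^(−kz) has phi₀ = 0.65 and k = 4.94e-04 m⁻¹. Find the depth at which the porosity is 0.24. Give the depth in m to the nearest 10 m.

2020 m

Working in km (1 km = 1000 m; k in km⁻¹ = k in m⁻¹ × 1000):
Invert Athy's law: z = ln(phi₀/phi) / k
z = ln(0.65/0.24) / 0.494 = ln(2.708) / 0.494 = 0.9963 / 0.494 = 2.017 km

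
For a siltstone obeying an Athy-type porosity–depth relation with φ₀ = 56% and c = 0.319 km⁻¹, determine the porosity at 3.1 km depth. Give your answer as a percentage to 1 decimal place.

20.8%

φ = φ₀·exp(−c·d) = 0.56 × exp(−0.319 × 3.1) = 0.56 × exp(−0.9889)
  = 0.56 × 0.3720 = 0.2083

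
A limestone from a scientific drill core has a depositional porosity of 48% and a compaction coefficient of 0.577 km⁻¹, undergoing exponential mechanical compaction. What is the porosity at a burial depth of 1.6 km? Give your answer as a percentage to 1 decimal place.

φ = φ₀·exp(−c·Z) = 0.48 × exp(−0.577 × 1.6) = 0.48 × exp(−0.9232)
  = 0.48 × 0.3972 = 0.1907

19.1%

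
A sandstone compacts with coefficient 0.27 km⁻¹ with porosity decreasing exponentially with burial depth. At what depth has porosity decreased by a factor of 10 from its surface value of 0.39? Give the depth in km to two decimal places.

8.53 km

n/n₀ = 1/10 ⇒ exp(−c·z) = 1/10 ⇒ z = ln(10) / c
z = 2.3026 / 0.27 = 8.528 km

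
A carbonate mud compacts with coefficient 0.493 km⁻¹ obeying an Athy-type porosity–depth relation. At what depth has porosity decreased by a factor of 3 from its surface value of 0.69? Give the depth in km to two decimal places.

2.23 km

n/n₀ = 1/3 ⇒ exp(−c·d) = 1/3 ⇒ d = ln(3) / c
d = 1.0986 / 0.493 = 2.228 km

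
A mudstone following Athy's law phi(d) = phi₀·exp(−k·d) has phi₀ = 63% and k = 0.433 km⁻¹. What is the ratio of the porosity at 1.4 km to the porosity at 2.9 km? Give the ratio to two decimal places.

phi(d₁)/phi(d₂) = e^(−k·d₁)/e^(−k·d₂) = e^{k(d₂−d₁)}
= exp(0.433 × 1.5) = exp(0.6495) = 1.9146

1.91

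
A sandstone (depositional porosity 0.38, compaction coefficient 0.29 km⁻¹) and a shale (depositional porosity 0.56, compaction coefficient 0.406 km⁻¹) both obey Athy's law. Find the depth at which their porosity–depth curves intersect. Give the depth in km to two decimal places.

Set φ₀ₐ e^(−cₐz) = φ₀ᵦ e^(−cᵦz) ⇒ ln(φ₀ₐ/φ₀ᵦ) = (cₐ − cᵦ)·z
z = ln(0.38/0.56) / (0.29 − 0.406) = -0.3878 / -0.116 = 3.343 km

3.34 km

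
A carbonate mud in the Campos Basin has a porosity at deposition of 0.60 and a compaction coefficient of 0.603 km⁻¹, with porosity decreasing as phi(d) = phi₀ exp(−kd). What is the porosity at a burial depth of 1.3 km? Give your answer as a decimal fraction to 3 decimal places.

phi = phi₀·exp(−k·d) = 0.6 × exp(−0.603 × 1.3) = 0.6 × exp(−0.7839)
  = 0.6 × 0.4566 = 0.2740

0.274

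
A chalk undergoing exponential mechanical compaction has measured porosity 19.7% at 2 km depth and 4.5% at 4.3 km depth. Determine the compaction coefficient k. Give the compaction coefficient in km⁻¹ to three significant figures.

0.642 km⁻¹

Athy: phi(d) = phi₀ e^(−kd) ⇒ phi₁/phi₂ = e^{k(d₂−d₁)} ⇒ k = ln(phi₁/phi₂)/(d₂−d₁)
k = ln(0.197/0.045) / (4.3 − 2) = ln(4.378) / 2.3 = 1.4765 / 2.3 = 0.642 km⁻¹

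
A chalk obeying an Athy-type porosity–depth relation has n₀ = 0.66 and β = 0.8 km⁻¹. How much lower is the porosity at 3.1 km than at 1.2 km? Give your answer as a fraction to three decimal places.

n(1.2) = 0.66·e^(−0.8×1.2) = 0.2527
n(3.1) = 0.66·e^(−0.8×3.1) = 0.0553
Δn = 0.2527 − 0.0553 = 0.1974

0.197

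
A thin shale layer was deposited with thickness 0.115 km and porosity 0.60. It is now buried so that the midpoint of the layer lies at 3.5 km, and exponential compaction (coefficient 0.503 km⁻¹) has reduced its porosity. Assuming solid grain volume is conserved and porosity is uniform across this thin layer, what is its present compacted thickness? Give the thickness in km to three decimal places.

0.051 km

Porosity at 3.5 km: φ = 0.6·exp(−0.503×3.5) = 0.1032
Solid-volume conservation: h(1−φ) = h₀(1−φ₀) ⇒ h = h₀·(1−φ₀)/(1−φ)
h = 0.115 × (1 − 0.6)/(1 − 0.1032) = 0.115 × 0.4460 = 0.0513 km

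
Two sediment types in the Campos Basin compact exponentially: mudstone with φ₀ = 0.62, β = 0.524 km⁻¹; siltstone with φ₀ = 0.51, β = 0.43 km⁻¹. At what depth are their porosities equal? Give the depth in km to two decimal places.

2.08 km

Set φ₀ₐ e^(−βₐd) = φ₀ᵦ e^(−βᵦd) ⇒ ln(φ₀ₐ/φ₀ᵦ) = (βₐ − βᵦ)·d
d = ln(0.62/0.51) / (0.524 − 0.43) = 0.1953 / 0.094 = 2.078 km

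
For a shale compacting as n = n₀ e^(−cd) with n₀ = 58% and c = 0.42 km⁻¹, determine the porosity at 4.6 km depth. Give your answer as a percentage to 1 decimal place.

8.4%

n = n₀·exp(−c·d) = 0.58 × exp(−0.42 × 4.6) = 0.58 × exp(−1.932)
  = 0.58 × 0.1449 = 0.0840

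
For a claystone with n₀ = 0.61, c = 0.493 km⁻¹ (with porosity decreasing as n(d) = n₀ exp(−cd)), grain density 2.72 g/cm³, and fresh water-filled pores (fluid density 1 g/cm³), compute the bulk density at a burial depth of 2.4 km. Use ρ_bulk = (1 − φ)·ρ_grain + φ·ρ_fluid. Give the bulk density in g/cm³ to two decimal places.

2.40 g/cm³

Porosity at depth: n = 0.61·exp(−0.493×2.4) = 0.61×0.3063 = 0.1868
Bulk density: ρ_b = (1−n)ρ_g + n·ρ_f = 0.8132×2.72 + 0.1868×1
       = 2.212 + 0.187 = 2.399 g/cm³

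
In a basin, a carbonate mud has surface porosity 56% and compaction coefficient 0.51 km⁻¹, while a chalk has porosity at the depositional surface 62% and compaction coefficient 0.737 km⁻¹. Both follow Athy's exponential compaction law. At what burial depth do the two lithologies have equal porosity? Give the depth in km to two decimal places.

Set n₀ₐ e^(−kₐZ) = n₀ᵦ e^(−kᵦZ) ⇒ ln(n₀ₐ/n₀ᵦ) = (kₐ − kᵦ)·Z
Z = ln(0.56/0.62) / (0.51 − 0.737) = -0.1018 / -0.227 = 0.448 km

0.45 km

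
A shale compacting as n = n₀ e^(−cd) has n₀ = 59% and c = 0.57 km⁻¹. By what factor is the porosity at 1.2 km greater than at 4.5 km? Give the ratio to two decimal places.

6.56

n(d₁)/n(d₂) = e^(−c·d₁)/e^(−c·d₂) = e^{c(d₂−d₁)}
= exp(0.57 × 3.3) = exp(1.881) = 6.5601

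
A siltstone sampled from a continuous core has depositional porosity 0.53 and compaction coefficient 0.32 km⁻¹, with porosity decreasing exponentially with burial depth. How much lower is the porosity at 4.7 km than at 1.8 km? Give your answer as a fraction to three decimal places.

phi(1.8) = 0.53·e^(−0.32×1.8) = 0.2979
phi(4.7) = 0.53·e^(−0.32×4.7) = 0.1178
Δphi = 0.2979 − 0.1178 = 0.1801

0.180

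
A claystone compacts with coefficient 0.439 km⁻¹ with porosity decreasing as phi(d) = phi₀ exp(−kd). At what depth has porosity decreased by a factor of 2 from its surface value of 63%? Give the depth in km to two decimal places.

phi/phi₀ = 1/2 ⇒ exp(−k·d) = 1/2 ⇒ d = ln(2) / k
d = 0.6931 / 0.439 = 1.579 km

1.58 km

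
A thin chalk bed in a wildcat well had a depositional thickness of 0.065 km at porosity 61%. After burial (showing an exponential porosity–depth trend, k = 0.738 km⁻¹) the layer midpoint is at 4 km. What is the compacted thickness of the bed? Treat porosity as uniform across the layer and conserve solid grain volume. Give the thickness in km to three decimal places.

Porosity at 4 km: phi = 0.61·exp(−0.738×4) = 0.0319
Solid-volume conservation: h(1−phi) = h₀(1−phi₀) ⇒ h = h₀·(1−phi₀)/(1−phi)
h = 0.065 × (1 − 0.61)/(1 − 0.0319) = 0.065 × 0.4028 = 0.0262 km

0.026 km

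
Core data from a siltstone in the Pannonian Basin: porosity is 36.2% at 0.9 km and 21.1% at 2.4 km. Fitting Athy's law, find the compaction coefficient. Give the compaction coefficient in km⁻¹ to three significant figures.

Athy: phi(Z) = phi₀ e^(−βZ) ⇒ phi₁/phi₂ = e^{β(Z₂−Z₁)} ⇒ β = ln(phi₁/phi₂)/(Z₂−Z₁)
β = ln(0.362/0.211) / (2.4 − 0.9) = ln(1.716) / 1.5 = 0.5398 / 1.5 = 0.3599 km⁻¹

0.360 km⁻¹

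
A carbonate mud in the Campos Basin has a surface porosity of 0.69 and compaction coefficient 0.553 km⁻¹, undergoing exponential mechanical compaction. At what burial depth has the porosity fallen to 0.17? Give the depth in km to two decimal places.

Invert Athy's law: z = ln(n₀/n) / k
z = ln(0.69/0.17) / 0.553 = ln(4.059) / 0.553 = 1.4009 / 0.553 = 2.533 km

2.53 km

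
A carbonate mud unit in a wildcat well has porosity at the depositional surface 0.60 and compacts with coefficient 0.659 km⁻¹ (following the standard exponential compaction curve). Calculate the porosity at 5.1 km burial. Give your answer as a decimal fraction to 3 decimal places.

0.021

n = n₀·exp(−c·d) = 0.6 × exp(−0.659 × 5.1) = 0.6 × exp(−3.361)
  = 0.6 × 0.0347 = 0.0208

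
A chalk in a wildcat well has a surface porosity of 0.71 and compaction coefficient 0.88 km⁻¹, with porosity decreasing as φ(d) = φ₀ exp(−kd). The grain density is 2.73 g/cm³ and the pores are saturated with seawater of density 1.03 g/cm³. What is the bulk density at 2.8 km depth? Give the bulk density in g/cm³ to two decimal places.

2.63 g/cm³

Porosity at depth: φ = 0.71·exp(−0.88×2.8) = 0.71×0.0851 = 0.0604
Bulk density: ρ_b = (1−φ)ρ_g + φ·ρ_f = 0.9396×2.73 + 0.0604×1.03
       = 2.565 + 0.062 = 2.627 g/cm³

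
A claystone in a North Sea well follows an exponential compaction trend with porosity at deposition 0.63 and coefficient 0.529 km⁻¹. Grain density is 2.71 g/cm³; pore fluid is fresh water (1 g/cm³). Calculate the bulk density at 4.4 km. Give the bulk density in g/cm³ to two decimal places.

Porosity at depth: φ = 0.63·exp(−0.529×4.4) = 0.63×0.0975 = 0.0614
Bulk density: ρ_b = (1−φ)ρ_g + φ·ρ_f = 0.9386×2.71 + 0.0614×1
       = 2.543 + 0.061 = 2.605 g/cm³

2.60 g/cm³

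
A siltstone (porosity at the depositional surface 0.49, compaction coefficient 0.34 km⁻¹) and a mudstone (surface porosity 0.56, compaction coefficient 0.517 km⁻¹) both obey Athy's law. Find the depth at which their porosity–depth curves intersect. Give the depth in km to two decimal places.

0.75 km

Set φ₀ₐ e^(−kₐZ) = φ₀ᵦ e^(−kᵦZ) ⇒ ln(φ₀ₐ/φ₀ᵦ) = (kₐ − kᵦ)·Z
Z = ln(0.49/0.56) / (0.34 − 0.517) = -0.1335 / -0.177 = 0.754 km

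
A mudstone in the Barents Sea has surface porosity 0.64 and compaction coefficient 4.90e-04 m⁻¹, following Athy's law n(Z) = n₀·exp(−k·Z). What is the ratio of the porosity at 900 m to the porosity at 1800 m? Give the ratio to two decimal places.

Working in km (1 km = 1000 m; k in km⁻¹ = k in m⁻¹ × 1000):
n(Z₁)/n(Z₂) = e^(−k·Z₁)/e^(−k·Z₂) = e^{k(Z₂−Z₁)}
= exp(0.49 × 0.9) = exp(0.441) = 1.5543

1.55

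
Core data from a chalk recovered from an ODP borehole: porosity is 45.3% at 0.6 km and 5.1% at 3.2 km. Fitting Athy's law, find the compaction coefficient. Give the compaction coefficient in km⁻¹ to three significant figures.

0.840 km⁻¹

Athy: n(d) = n₀ e^(−βd) ⇒ n₁/n₂ = e^{β(d₂−d₁)} ⇒ β = ln(n₁/n₂)/(d₂−d₁)
β = ln(0.453/0.051) / (3.2 − 0.6) = ln(8.882) / 2.6 = 2.1841 / 2.6 = 0.84 km⁻¹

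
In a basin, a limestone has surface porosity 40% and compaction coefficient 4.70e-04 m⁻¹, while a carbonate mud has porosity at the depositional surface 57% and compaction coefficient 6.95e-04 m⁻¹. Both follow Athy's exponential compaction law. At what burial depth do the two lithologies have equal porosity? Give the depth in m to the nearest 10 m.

1570 m

Working in km (1 km = 1000 m; k in km⁻¹ = k in m⁻¹ × 1000):
Set φ₀ₐ e^(−kₐd) = φ₀ᵦ e^(−kᵦd) ⇒ ln(φ₀ₐ/φ₀ᵦ) = (kₐ − kᵦ)·d
d = ln(0.4/0.57) / (0.47 − 0.695) = -0.3542 / -0.225 = 1.574 km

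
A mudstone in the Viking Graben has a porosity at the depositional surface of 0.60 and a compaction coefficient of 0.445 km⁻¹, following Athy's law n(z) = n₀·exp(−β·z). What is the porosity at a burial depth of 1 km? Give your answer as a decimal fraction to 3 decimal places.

n = n₀·exp(−β·z) = 0.6 × exp(−0.445 × 1) = 0.6 × exp(−0.445)
  = 0.6 × 0.6408 = 0.3845

0.384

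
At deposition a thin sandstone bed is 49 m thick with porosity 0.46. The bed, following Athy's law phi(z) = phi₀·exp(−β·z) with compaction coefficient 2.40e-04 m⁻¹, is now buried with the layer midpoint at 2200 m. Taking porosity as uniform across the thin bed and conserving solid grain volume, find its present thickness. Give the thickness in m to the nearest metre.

Working in km (1 km = 1000 m; β in km⁻¹ = β in m⁻¹ × 1000):
Porosity at 2.2 km: phi = 0.46·exp(−0.24×2.2) = 0.2713
Solid-volume conservation: h(1−phi) = h₀(1−phi₀) ⇒ h = h₀·(1−phi₀)/(1−phi)
h = 0.049 × (1 − 0.46)/(1 − 0.2713) = 0.049 × 0.7410 = 0.0363 km

36 m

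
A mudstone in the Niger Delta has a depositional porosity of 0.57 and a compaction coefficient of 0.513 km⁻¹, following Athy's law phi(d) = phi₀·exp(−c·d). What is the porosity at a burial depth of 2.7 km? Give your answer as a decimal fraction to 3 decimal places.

0.143

phi = phi₀·exp(−c·d) = 0.57 × exp(−0.513 × 2.7) = 0.57 × exp(−1.385)
  = 0.57 × 0.2503 = 0.1427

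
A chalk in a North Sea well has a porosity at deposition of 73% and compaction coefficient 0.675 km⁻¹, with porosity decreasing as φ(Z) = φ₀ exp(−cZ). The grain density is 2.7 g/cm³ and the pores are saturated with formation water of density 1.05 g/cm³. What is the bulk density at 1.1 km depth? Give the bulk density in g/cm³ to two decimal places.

Porosity at depth: φ = 0.73·exp(−0.675×1.1) = 0.73×0.4759 = 0.3474
Bulk density: ρ_b = (1−φ)ρ_g + φ·ρ_f = 0.6526×2.7 + 0.3474×1.05
       = 1.762 + 0.365 = 2.127 g/cm³

2.13 g/cm³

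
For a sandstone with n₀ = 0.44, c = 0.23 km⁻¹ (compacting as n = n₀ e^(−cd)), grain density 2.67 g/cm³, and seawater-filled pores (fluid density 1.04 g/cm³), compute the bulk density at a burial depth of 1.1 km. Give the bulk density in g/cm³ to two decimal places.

Porosity at depth: n = 0.44·exp(−0.23×1.1) = 0.44×0.7765 = 0.3416
Bulk density: ρ_b = (1−n)ρ_g + n·ρ_f = 0.6584×2.67 + 0.3416×1.04
       = 1.758 + 0.355 = 2.113 g/cm³

2.11 g/cm³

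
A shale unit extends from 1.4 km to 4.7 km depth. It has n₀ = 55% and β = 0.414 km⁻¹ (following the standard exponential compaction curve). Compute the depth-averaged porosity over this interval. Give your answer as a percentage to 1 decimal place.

16.8%

⟨n⟩ = (1/(Z₂−Z₁)) ∫ n₀ e^(−βZ) dZ = n₀·(e^(−β·Z₁) − e^(−β·Z₂)) / (β·(Z₂−Z₁))
e^(−0.414×1.4) = 0.5601; e^(−0.414×4.7) = 0.1429
⟨n⟩ = 0.55 × (0.5601 − 0.1429) / (0.414 × 3.3) = 0.55 × 0.3054 = 0.1680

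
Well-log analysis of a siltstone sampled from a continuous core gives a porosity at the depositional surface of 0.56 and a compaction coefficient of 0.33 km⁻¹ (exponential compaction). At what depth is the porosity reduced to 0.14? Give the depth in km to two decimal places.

Invert Athy's law: z = ln(φ₀/φ) / β
z = ln(0.56/0.14) / 0.33 = ln(4) / 0.33 = 1.3863 / 0.33 = 4.201 km

4.20 km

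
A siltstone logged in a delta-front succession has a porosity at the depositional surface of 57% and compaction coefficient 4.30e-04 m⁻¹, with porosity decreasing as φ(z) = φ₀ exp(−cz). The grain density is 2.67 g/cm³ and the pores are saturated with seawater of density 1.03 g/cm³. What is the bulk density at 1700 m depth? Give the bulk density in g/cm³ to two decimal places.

2.22 g/cm³

Working in km (1 km = 1000 m; c in km⁻¹ = c in m⁻¹ × 1000):
Porosity at depth: φ = 0.57·exp(−0.43×1.7) = 0.57×0.4814 = 0.2744
Bulk density: ρ_b = (1−φ)ρ_g + φ·ρ_f = 0.7256×2.67 + 0.2744×1.03
       = 1.937 + 0.283 = 2.220 g/cm³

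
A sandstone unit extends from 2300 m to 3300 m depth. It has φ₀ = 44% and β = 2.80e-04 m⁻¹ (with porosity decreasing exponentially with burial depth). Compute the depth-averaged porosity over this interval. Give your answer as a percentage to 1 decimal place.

Working in km (1 km = 1000 m; β in km⁻¹ = β in m⁻¹ × 1000):
⟨φ⟩ = (1/(z₂−z₁)) ∫ φ₀ e^(−βz) dz = φ₀·(e^(−β·z₁) − e^(−β·z₂)) / (β·(z₂−z₁))
e^(−0.28×2.3) = 0.5252; e^(−0.28×3.3) = 0.3969
⟨φ⟩ = 0.44 × (0.5252 − 0.3969) / (0.28 × 1) = 0.44 × 0.4581 = 0.2016

20.2%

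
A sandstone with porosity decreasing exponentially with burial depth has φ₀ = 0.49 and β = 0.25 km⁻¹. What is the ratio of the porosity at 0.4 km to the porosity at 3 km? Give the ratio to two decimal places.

φ(Z₁)/φ(Z₂) = e^(−β·Z₁)/e^(−β·Z₂) = e^{β(Z₂−Z₁)}
= exp(0.25 × 2.6) = exp(0.65) = 1.9155

1.92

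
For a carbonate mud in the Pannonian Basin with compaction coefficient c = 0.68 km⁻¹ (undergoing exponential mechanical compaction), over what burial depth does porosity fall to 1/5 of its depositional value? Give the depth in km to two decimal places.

2.37 km

n/n₀ = 1/5 ⇒ exp(−c·d) = 1/5 ⇒ d = ln(5) / c
d = 1.6094 / 0.68 = 2.367 km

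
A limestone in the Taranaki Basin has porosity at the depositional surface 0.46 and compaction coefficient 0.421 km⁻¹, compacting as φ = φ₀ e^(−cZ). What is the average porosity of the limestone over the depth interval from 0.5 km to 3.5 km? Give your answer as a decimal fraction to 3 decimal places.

0.212

⟨φ⟩ = (1/(Z₂−Z₁)) ∫ φ₀ e^(−cZ) dZ = φ₀·(e^(−c·Z₁) − e^(−c·Z₂)) / (c·(Z₂−Z₁))
e^(−0.421×0.5) = 0.8102; e^(−0.421×3.5) = 0.2291
⟨φ⟩ = 0.46 × (0.8102 − 0.2291) / (0.421 × 3) = 0.46 × 0.4601 = 0.2116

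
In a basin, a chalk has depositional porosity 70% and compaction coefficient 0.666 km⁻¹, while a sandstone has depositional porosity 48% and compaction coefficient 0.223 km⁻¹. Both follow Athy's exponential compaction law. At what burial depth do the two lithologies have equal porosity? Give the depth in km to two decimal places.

0.85 km

Set phi₀ₐ e^(−βₐz) = phi₀ᵦ e^(−βᵦz) ⇒ ln(phi₀ₐ/phi₀ᵦ) = (βₐ − βᵦ)·z
z = ln(0.7/0.48) / (0.666 − 0.223) = 0.3773 / 0.443 = 0.852 km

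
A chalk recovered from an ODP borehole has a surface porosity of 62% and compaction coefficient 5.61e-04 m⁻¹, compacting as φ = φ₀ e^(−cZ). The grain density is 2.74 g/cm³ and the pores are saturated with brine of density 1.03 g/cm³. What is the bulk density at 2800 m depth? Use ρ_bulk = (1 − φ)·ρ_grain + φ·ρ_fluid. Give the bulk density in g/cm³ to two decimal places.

2.52 g/cm³

Working in km (1 km = 1000 m; c in km⁻¹ = c in m⁻¹ × 1000):
Porosity at depth: φ = 0.62·exp(−0.561×2.8) = 0.62×0.2079 = 0.1289
Bulk density: ρ_b = (1−φ)ρ_g + φ·ρ_f = 0.8711×2.74 + 0.1289×1.03
       = 2.387 + 0.133 = 2.520 g/cm³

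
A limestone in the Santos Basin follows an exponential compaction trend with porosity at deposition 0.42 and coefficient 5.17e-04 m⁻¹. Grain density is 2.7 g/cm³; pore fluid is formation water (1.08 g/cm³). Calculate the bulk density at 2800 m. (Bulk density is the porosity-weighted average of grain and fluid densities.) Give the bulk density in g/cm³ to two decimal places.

2.54 g/cm³

Working in km (1 km = 1000 m; k in km⁻¹ = k in m⁻¹ × 1000):
Porosity at depth: n = 0.42·exp(−0.517×2.8) = 0.42×0.2351 = 0.0988
Bulk density: ρ_b = (1−n)ρ_g + n·ρ_f = 0.9012×2.7 + 0.0988×1.08
       = 2.433 + 0.107 = 2.540 g/cm³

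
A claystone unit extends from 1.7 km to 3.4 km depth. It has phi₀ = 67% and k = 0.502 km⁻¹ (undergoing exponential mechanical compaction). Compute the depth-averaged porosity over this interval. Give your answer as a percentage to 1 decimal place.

⟨phi⟩ = (1/(Z₂−Z₁)) ∫ phi₀ e^(−kZ) dZ = phi₀·(e^(−k·Z₁) − e^(−k·Z₂)) / (k·(Z₂−Z₁))
e^(−0.502×1.7) = 0.4260; e^(−0.502×3.4) = 0.1814
⟨phi⟩ = 0.67 × (0.4260 − 0.1814) / (0.502 × 1.7) = 0.67 × 0.2865 = 0.1920

19.2%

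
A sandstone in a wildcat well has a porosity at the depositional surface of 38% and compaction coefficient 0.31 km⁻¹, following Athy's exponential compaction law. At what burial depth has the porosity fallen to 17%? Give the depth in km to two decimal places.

2.59 km

Invert Athy's law: Z = ln(n₀/n) / c
Z = ln(0.38/0.17) / 0.31 = ln(2.235) / 0.31 = 0.8044 / 0.31 = 2.595 km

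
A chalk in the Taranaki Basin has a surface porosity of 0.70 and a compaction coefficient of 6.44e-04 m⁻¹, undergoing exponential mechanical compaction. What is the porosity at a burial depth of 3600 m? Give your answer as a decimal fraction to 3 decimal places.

Working in km (1 km = 1000 m; c in km⁻¹ = c in m⁻¹ × 1000):
phi = phi₀·exp(−c·Z) = 0.7 × exp(−0.644 × 3.6) = 0.7 × exp(−2.318)
  = 0.7 × 0.0984 = 0.0689

0.069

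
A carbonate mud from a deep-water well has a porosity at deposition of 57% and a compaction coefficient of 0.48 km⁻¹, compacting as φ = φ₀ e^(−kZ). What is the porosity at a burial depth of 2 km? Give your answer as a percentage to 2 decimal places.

21.82%

φ = φ₀·exp(−k·Z) = 0.57 × exp(−0.48 × 2) = 0.57 × exp(−0.96)
  = 0.57 × 0.3829 = 0.2182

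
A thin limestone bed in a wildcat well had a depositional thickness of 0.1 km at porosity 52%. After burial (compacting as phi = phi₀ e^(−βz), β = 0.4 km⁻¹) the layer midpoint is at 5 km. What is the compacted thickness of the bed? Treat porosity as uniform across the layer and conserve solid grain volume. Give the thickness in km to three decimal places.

0.052 km

Porosity at 5 km: phi = 0.52·exp(−0.4×5) = 0.0704
Solid-volume conservation: h(1−phi) = h₀(1−phi₀) ⇒ h = h₀·(1−phi₀)/(1−phi)
h = 0.1 × (1 − 0.52)/(1 − 0.0704) = 0.1 × 0.5163 = 0.0516 km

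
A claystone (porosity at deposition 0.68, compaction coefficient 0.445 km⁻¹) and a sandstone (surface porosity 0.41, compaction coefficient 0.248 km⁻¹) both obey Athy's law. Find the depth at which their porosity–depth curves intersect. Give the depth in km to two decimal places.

2.57 km

Set n₀ₐ e^(−cₐZ) = n₀ᵦ e^(−cᵦZ) ⇒ ln(n₀ₐ/n₀ᵦ) = (cₐ − cᵦ)·Z
Z = ln(0.68/0.41) / (0.445 − 0.248) = 0.5059 / 0.197 = 2.568 km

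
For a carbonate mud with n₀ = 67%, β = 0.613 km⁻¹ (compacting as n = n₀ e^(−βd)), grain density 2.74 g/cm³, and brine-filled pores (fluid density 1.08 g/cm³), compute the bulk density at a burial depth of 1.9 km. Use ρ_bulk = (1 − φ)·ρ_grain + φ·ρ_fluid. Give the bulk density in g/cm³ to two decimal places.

Porosity at depth: n = 0.67·exp(−0.613×1.9) = 0.67×0.3120 = 0.2091
Bulk density: ρ_b = (1−n)ρ_g + n·ρ_f = 0.7909×2.74 + 0.2091×1.08
       = 2.167 + 0.226 = 2.393 g/cm³

2.39 g/cm³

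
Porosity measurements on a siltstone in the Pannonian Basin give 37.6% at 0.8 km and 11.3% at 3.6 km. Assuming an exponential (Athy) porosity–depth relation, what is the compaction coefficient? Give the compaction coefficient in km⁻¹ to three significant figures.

Athy: n(z) = n₀ e^(−βz) ⇒ n₁/n₂ = e^{β(z₂−z₁)} ⇒ β = ln(n₁/n₂)/(z₂−z₁)
β = ln(0.376/0.113) / (3.6 − 0.8) = ln(3.327) / 2.8 = 1.2022 / 2.8 = 0.4294 km⁻¹

0.429 km⁻¹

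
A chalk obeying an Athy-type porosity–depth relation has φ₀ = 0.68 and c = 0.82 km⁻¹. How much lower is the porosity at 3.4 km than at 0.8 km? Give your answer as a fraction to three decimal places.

0.311

φ(0.8) = 0.68·e^(−0.82×0.8) = 0.3529
φ(3.4) = 0.68·e^(−0.82×3.4) = 0.0419
Δφ = 0.3529 − 0.0419 = 0.3110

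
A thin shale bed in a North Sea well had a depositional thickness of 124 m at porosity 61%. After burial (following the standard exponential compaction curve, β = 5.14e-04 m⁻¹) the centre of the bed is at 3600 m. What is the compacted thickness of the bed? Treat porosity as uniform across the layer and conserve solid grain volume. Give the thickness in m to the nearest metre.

53 m

Working in km (1 km = 1000 m; β in km⁻¹ = β in m⁻¹ × 1000):
Porosity at 3.6 km: φ = 0.61·exp(−0.514×3.6) = 0.0959
Solid-volume conservation: h(1−φ) = h₀(1−φ₀) ⇒ h = h₀·(1−φ₀)/(1−φ)
h = 0.124 × (1 − 0.61)/(1 − 0.0959) = 0.124 × 0.4314 = 0.0535 km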